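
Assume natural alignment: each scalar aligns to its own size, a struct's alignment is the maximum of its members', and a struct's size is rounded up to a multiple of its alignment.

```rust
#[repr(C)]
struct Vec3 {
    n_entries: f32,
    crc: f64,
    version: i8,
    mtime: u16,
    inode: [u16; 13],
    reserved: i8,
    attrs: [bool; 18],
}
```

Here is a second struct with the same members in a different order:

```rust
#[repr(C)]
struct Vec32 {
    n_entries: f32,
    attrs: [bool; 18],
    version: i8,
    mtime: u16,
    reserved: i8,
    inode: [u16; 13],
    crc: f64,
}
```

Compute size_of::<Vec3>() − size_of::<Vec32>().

8

@0: n_entries [4B, align 4] → 4
+4 pad (align 8)
@8: crc [8B, align 8] → 16
@16: version [1B, align 1] → 17
+1 pad (align 2)
@18: mtime [2B, align 2] → 20
@20: inode [26B, align 2] → 46
@46: reserved [1B, align 1] → 47
@47: attrs [18B, align 1] → 65
+7 tail pad (align 8)
size 72, align 8
— Vec32 —
@0: n_entries [4B, align 4] → 4
@4: attrs [18B, align 1] → 22
@22: version [1B, align 1] → 23
+1 pad (align 2)
@24: mtime [2B, align 2] → 26
@26: reserved [1B, align 1] → 27
+1 pad (align 2)
@28: inode [26B, align 2] → 54
+2 pad (align 8)
@56: crc [8B, align 8] → 64
size 64, align 8
72 − 64 = 8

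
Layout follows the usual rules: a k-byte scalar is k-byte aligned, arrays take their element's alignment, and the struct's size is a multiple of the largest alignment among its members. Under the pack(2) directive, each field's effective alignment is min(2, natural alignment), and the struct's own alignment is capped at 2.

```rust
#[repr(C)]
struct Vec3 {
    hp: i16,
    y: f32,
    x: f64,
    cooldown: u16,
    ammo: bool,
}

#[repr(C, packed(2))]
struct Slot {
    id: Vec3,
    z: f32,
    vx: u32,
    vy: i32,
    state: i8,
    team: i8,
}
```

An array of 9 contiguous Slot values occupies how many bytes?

Vec3: @0: hp [2B, align 2] → 2; +2 pad (align 4); @4: y [4B, align 4] → 8; @8: x [8B, align 8] → 16; @16: cooldown [2B, align 2] → 18; @18: ammo [1B, align 1] → 19; +5 tail pad (align 8); size 24, align 8
@0: id [24B, align 2] → 24
@24: z [4B, align 2] → 28
@28: vx [4B, align 2] → 32
@32: vy [4B, align 2] → 36
@36: state [1B, align 1] → 37
@37: team [1B, align 1] → 38
size 38, align 2
array of 9: 9 × 38 = 342

342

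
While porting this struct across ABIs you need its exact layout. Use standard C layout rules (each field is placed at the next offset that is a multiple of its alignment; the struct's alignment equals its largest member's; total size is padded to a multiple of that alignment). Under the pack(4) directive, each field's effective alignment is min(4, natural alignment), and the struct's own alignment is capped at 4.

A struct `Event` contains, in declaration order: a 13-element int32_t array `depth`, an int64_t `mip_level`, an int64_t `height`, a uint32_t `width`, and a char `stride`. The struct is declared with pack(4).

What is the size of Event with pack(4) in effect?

76

depth at 0 (size 52, align 4) → ends 52
mip_level at 52 (size 8, align 4) → ends 60
height at 60 (size 8, align 4) → ends 68
width at 68 (size 4, align 4) → ends 72
stride at 72 (size 1, align 1) → ends 73
tail pad 3 to reach multiple of 4
total 76 bytes, alignment 4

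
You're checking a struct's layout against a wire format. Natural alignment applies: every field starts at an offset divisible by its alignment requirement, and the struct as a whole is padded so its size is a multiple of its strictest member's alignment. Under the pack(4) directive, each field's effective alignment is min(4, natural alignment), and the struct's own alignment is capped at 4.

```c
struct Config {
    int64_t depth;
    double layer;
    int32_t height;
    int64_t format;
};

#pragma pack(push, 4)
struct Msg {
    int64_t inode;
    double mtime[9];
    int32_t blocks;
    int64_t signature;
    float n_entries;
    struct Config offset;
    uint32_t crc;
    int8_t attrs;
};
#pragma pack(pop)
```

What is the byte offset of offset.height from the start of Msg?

112

Config: 0..8  depth  (8B, 8-aligned); 8..16  layer  (8B, 8-aligned); 16..20  height  (4B, 4-aligned); 20..24  -- padding (4B); 24..32  format  (8B, 8-aligned); sizeof = 32, alignof = 8
0..8  inode  (8B, 4-aligned)
8..80  mtime  (72B, 4-aligned)
80..84  blocks  (4B, 4-aligned)
84..92  signature  (8B, 4-aligned)
92..96  n_entries  (4B, 4-aligned)
96..128  offset  (32B, 4-aligned)
within Config: height at 16
96 + 16 = 112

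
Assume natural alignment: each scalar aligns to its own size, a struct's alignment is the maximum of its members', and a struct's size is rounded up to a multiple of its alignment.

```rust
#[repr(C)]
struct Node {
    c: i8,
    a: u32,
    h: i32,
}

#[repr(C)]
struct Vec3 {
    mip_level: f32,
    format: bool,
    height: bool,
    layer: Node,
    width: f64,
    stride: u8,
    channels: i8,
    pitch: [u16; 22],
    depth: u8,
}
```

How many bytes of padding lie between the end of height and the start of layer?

Node: c at 0 (size 1, align 1) → ends 1; pad 3 to align 4 for a; a at 4 (size 4, align 4) → ends 8; h at 8 (size 4, align 4) → ends 12; total 12 bytes, alignment 4
mip_level at 0 (size 4, align 4) → ends 4
format at 4 (size 1, align 1) → ends 5
height at 5 (size 1, align 1) → ends 6
pad 2 to align 4 for layer
layer at 8 (size 12, align 4) → ends 20

2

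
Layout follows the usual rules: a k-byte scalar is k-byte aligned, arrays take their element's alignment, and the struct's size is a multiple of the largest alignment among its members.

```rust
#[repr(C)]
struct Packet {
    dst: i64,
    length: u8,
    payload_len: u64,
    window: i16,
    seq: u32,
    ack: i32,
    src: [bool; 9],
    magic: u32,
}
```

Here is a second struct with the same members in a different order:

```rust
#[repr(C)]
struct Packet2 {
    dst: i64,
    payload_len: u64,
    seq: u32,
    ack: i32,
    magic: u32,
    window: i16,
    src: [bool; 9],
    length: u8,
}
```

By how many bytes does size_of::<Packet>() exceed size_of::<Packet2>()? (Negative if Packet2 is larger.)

16

0..8  dst  (8B, 8-aligned)
8..9  length  (1B, 1-aligned)
9..16  -- padding (7B)
16..24  payload_len  (8B, 8-aligned)
24..26  window  (2B, 2-aligned)
26..28  -- padding (2B)
28..32  seq  (4B, 4-aligned)
32..36  ack  (4B, 4-aligned)
36..45  src  (9B, 1-aligned)
45..48  -- padding (3B)
48..52  magic  (4B, 4-aligned)
52..56  -- tail padding (4B)
sizeof = 56, alignof = 8
— Packet2 —
0..8  dst  (8B, 8-aligned)
8..16  payload_len  (8B, 8-aligned)
16..20  seq  (4B, 4-aligned)
20..24  ack  (4B, 4-aligned)
24..28  magic  (4B, 4-aligned)
28..30  window  (2B, 2-aligned)
30..39  src  (9B, 1-aligned)
39..40  length  (1B, 1-aligned)
sizeof = 40, alignof = 8
56 − 40 = 16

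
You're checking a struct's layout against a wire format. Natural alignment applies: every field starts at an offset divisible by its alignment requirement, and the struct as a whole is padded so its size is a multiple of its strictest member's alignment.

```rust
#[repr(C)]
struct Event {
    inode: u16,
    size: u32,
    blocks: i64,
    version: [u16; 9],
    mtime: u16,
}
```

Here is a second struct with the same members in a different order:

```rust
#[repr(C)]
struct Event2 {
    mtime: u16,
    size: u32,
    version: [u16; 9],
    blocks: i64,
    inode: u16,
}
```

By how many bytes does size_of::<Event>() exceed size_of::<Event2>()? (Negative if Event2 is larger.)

-8

inode at 0 (size 2, align 2) → ends 2
pad 2 to align 4 for size
size at 4 (size 4, align 4) → ends 8
blocks at 8 (size 8, align 8) → ends 16
version at 16 (size 18, align 2) → ends 34
mtime at 34 (size 2, align 2) → ends 36
tail pad 4 to reach multiple of 8
total 40 bytes, alignment 8
— Event2 —
mtime at 0 (size 2, align 2) → ends 2
pad 2 to align 4 for size
size at 4 (size 4, align 4) → ends 8
version at 8 (size 18, align 2) → ends 26
pad 6 to align 8 for blocks
blocks at 32 (size 8, align 8) → ends 40
inode at 40 (size 2, align 2) → ends 42
tail pad 6 to reach multiple of 8
total 48 bytes, alignment 8
40 − 48 = -8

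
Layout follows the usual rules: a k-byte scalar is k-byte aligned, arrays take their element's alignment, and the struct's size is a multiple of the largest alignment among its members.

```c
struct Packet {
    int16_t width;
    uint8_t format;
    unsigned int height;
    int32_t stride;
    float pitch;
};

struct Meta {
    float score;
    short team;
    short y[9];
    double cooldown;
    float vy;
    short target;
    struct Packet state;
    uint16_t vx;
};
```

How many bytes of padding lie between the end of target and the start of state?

Packet: @0: width [2B, align 2] → 2; @2: format [1B, align 1] → 3; +1 pad (align 4); @4: height [4B, align 4] → 8; @8: stride [4B, align 4] → 12; @12: pitch [4B, align 4] → 16; size 16, align 4
@0: score [4B, align 4] → 4
@4: team [2B, align 2] → 6
@6: y [18B, align 2] → 24
@24: cooldown [8B, align 8] → 32
@32: vy [4B, align 4] → 36
@36: target [2B, align 2] → 38
+2 pad (align 4)
@40: state [16B, align 4] → 56

2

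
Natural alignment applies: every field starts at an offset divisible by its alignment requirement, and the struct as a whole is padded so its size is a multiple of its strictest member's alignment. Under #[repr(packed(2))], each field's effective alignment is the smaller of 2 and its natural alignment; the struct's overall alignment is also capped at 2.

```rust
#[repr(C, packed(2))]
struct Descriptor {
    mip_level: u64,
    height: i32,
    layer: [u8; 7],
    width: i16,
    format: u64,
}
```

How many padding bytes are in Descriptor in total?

1

mip_level at 0 (size 8, align 2) → ends 8
height at 8 (size 4, align 2) → ends 12
layer at 12 (size 7, align 1) → ends 19
pad 1 to align 2 for width
width at 20 (size 2, align 2) → ends 22
format at 22 (size 8, align 2) → ends 30
total 30 bytes, alignment 2
data bytes 29, size 30 → padding 1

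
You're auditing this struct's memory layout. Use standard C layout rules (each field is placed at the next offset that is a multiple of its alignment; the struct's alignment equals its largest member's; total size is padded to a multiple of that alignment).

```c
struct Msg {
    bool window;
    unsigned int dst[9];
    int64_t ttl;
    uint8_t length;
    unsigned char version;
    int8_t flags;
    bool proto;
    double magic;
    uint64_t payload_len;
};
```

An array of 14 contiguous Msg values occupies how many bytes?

1008

0..1  window  (1B, 1-aligned)
1..4  -- padding (3B)
4..40  dst  (36B, 4-aligned)
40..48  ttl  (8B, 8-aligned)
48..49  length  (1B, 1-aligned)
49..50  version  (1B, 1-aligned)
50..51  flags  (1B, 1-aligned)
51..52  proto  (1B, 1-aligned)
52..56  -- padding (4B)
56..64  magic  (8B, 8-aligned)
64..72  payload_len  (8B, 8-aligned)
sizeof = 72, alignof = 8
array of 14: 14 × 72 = 1008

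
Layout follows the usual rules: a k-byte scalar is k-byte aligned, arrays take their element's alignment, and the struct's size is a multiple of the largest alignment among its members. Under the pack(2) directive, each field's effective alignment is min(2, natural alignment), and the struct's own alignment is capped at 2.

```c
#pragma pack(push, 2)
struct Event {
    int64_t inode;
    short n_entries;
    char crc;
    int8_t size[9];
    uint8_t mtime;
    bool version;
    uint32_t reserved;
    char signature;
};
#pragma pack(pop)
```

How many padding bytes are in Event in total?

1

0..8  inode  (8B, 2-aligned)
8..10  n_entries  (2B, 2-aligned)
10..11  crc  (1B, 1-aligned)
11..20  size  (9B, 1-aligned)
20..21  mtime  (1B, 1-aligned)
21..22  version  (1B, 1-aligned)
22..26  reserved  (4B, 2-aligned)
26..27  signature  (1B, 1-aligned)
27..28  -- tail padding (1B)
sizeof = 28, alignof = 2
data bytes 27, size 28 → padding 1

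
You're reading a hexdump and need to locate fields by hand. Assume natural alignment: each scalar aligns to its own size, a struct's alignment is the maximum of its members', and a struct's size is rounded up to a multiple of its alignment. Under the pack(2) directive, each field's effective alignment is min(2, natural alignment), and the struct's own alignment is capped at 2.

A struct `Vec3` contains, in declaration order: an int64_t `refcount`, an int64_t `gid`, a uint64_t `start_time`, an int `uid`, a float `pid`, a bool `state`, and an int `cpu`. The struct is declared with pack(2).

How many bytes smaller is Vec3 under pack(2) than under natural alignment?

natural layout:
  @0: refcount [8B, align 8] → 8
  @8: gid [8B, align 8] → 16
  @16: start_time [8B, align 8] → 24
  @24: uid [4B, align 4] → 28
  @28: pid [4B, align 4] → 32
  @32: state [1B, align 1] → 33
  +3 pad (align 4)
  @36: cpu [4B, align 4] → 40
  size 40, align 8
packed(2) layout:
  @0: refcount [8B, align 2] → 8
  @8: gid [8B, align 2] → 16
  @16: start_time [8B, align 2] → 24
  @24: uid [4B, align 2] → 28
  @28: pid [4B, align 2] → 32
  @32: state [1B, align 1] → 33
  +1 pad (align 2)
  @34: cpu [4B, align 2] → 38
  size 38, align 2
40 − 38 = 2

2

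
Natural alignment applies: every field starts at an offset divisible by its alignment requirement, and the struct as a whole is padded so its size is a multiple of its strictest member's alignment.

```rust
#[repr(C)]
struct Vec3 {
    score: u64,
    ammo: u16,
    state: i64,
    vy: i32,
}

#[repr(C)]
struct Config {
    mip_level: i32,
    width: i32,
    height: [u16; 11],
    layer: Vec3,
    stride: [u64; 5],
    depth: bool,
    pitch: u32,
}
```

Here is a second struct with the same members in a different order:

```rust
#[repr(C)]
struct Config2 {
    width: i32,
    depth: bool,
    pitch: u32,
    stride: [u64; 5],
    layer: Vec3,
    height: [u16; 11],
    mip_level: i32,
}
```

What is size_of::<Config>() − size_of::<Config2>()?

Vec3: @0: score [8B, align 8] → 8; @8: ammo [2B, align 2] → 10; +6 pad (align 8); @16: state [8B, align 8] → 24; @24: vy [4B, align 4] → 28; +4 tail pad (align 8); size 32, align 8
@0: mip_level [4B, align 4] → 4
@4: width [4B, align 4] → 8
@8: height [22B, align 2] → 30
+2 pad (align 8)
@32: layer [32B, align 8] → 64
@64: stride [40B, align 8] → 104
@104: depth [1B, align 1] → 105
+3 pad (align 4)
@108: pitch [4B, align 4] → 112
size 112, align 8
— Config2 —
@0: width [4B, align 4] → 4
@4: depth [1B, align 1] → 5
+3 pad (align 4)
@8: pitch [4B, align 4] → 12
+4 pad (align 8)
@16: stride [40B, align 8] → 56
@56: layer [32B, align 8] → 88
@88: height [22B, align 2] → 110
+2 pad (align 4)
@112: mip_level [4B, align 4] → 116
+4 tail pad (align 8)
size 120, align 8
112 − 120 = -8

-8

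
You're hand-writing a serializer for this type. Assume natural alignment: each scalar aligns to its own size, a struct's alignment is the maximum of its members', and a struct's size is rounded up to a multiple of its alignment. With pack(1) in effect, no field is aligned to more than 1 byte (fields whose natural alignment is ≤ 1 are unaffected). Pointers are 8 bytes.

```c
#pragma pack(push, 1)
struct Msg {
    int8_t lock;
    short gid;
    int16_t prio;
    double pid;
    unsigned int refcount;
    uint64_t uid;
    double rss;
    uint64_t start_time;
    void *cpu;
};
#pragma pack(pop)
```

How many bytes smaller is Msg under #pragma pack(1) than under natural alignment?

natural layout:
  lock at 0 (size 1, align 1) → ends 1
  pad 1 to align 2 for gid
  gid at 2 (size 2, align 2) → ends 4
  prio at 4 (size 2, align 2) → ends 6
  pad 2 to align 8 for pid
  pid at 8 (size 8, align 8) → ends 16
  refcount at 16 (size 4, align 4) → ends 20
  pad 4 to align 8 for uid
  uid at 24 (size 8, align 8) → ends 32
  rss at 32 (size 8, align 8) → ends 40
  start_time at 40 (size 8, align 8) → ends 48
  cpu at 48 (size 8, align 8) → ends 56
  total 56 bytes, alignment 8
packed(1) layout:
  lock at 0 (size 1, align 1) → ends 1
  gid at 1 (size 2, align 1) → ends 3
  prio at 3 (size 2, align 1) → ends 5
  pid at 5 (size 8, align 1) → ends 13
  refcount at 13 (size 4, align 1) → ends 17
  uid at 17 (size 8, align 1) → ends 25
  rss at 25 (size 8, align 1) → ends 33
  start_time at 33 (size 8, align 1) → ends 41
  cpu at 41 (size 8, align 1) → ends 49
  total 49 bytes, alignment 1
56 − 49 = 7

7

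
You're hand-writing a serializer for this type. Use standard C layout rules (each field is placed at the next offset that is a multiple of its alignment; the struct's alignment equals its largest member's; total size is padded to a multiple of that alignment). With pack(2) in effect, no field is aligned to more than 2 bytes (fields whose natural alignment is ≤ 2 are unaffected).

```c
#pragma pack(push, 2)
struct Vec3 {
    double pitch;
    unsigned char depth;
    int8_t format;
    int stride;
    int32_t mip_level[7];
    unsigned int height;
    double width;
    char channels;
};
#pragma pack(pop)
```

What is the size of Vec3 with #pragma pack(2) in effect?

56

@0: pitch [8B, align 2] → 8
@8: depth [1B, align 1] → 9
@9: format [1B, align 1] → 10
@10: stride [4B, align 2] → 14
@14: mip_level [28B, align 2] → 42
@42: height [4B, align 2] → 46
@46: width [8B, align 2] → 54
@54: channels [1B, align 1] → 55
+1 tail pad (align 2)
size 56, align 2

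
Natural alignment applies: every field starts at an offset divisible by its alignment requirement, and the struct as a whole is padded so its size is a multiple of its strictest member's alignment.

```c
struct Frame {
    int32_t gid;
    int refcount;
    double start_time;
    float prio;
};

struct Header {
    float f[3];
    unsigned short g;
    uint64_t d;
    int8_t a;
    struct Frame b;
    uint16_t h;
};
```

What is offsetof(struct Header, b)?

Frame: @0: gid [4B, align 4] → 4; @4: refcount [4B, align 4] → 8; @8: start_time [8B, align 8] → 16; @16: prio [4B, align 4] → 20; +4 tail pad (align 8); size 24, align 8
@0: f [12B, align 4] → 12
@12: g [2B, align 2] → 14
+2 pad (align 8)
@16: d [8B, align 8] → 24
@24: a [1B, align 1] → 25
+7 pad (align 8)
@32: b [24B, align 8] → 56

32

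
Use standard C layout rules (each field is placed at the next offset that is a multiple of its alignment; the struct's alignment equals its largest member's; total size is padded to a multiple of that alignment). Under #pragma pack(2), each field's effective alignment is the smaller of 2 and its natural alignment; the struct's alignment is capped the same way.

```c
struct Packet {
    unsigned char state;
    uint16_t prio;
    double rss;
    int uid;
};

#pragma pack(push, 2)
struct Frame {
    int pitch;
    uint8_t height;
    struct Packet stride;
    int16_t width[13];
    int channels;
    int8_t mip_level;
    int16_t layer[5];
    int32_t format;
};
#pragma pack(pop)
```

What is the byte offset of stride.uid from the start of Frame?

Packet: 0..1  state  (1B, 1-aligned); 1..2  -- padding (1B); 2..4  prio  (2B, 2-aligned); 4..8  -- padding (4B); 8..16  rss  (8B, 8-aligned); 16..20  uid  (4B, 4-aligned); 20..24  -- tail padding (4B); sizeof = 24, alignof = 8
0..4  pitch  (4B, 2-aligned)
4..5  height  (1B, 1-aligned)
5..6  -- padding (1B)
6..30  stride  (24B, 2-aligned)
within Packet: uid at 16
6 + 16 = 22

22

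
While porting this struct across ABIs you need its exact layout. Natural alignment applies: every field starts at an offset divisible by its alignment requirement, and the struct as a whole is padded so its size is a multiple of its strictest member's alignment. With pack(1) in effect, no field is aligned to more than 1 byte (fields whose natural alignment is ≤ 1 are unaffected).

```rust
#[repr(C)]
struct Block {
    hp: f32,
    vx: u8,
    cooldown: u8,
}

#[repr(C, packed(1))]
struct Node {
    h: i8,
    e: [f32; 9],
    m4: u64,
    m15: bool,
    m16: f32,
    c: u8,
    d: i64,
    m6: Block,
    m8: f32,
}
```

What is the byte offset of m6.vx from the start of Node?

63

Block: hp at 0 (size 4, align 4) → ends 4; vx at 4 (size 1, align 1) → ends 5; cooldown at 5 (size 1, align 1) → ends 6; tail pad 2 to reach multiple of 4; total 8 bytes, alignment 4
h at 0 (size 1, align 1) → ends 1
e at 1 (size 36, align 1) → ends 37
m4 at 37 (size 8, align 1) → ends 45
m15 at 45 (size 1, align 1) → ends 46
m16 at 46 (size 4, align 1) → ends 50
c at 50 (size 1, align 1) → ends 51
d at 51 (size 8, align 1) → ends 59
m6 at 59 (size 8, align 1) → ends 67
within Block: vx at 4
59 + 4 = 63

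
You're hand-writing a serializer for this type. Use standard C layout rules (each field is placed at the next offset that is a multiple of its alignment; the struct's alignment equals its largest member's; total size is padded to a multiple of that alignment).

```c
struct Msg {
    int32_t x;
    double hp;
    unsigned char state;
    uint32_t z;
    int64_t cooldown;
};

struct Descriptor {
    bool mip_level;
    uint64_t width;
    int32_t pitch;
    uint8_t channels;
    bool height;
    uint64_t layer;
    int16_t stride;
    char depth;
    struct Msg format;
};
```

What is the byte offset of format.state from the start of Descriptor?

56

Msg: x at 0 (size 4, align 4) → ends 4; pad 4 to align 8 for hp; hp at 8 (size 8, align 8) → ends 16; state at 16 (size 1, align 1) → ends 17; pad 3 to align 4 for z; z at 20 (size 4, align 4) → ends 24; cooldown at 24 (size 8, align 8) → ends 32; total 32 bytes, alignment 8
mip_level at 0 (size 1, align 1) → ends 1
pad 7 to align 8 for width
width at 8 (size 8, align 8) → ends 16
pitch at 16 (size 4, align 4) → ends 20
channels at 20 (size 1, align 1) → ends 21
height at 21 (size 1, align 1) → ends 22
pad 2 to align 8 for layer
layer at 24 (size 8, align 8) → ends 32
stride at 32 (size 2, align 2) → ends 34
depth at 34 (size 1, align 1) → ends 35
pad 5 to align 8 for format
format at 40 (size 32, align 8) → ends 72
within Msg: state at 16
40 + 16 = 56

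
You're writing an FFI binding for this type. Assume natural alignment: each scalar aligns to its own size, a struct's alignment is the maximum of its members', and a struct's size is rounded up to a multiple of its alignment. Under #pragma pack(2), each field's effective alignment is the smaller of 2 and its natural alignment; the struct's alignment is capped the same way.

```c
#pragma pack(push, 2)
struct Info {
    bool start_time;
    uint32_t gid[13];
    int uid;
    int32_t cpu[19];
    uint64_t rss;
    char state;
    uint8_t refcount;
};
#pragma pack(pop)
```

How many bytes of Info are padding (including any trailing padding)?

start_time at 0 (size 1, align 1) → ends 1
pad 1 to align 2 for gid
gid at 2 (size 52, align 2) → ends 54
uid at 54 (size 4, align 2) → ends 58
cpu at 58 (size 76, align 2) → ends 134
rss at 134 (size 8, align 2) → ends 142
state at 142 (size 1, align 1) → ends 143
refcount at 143 (size 1, align 1) → ends 144
total 144 bytes, alignment 2
data bytes 143, size 144 → padding 1

1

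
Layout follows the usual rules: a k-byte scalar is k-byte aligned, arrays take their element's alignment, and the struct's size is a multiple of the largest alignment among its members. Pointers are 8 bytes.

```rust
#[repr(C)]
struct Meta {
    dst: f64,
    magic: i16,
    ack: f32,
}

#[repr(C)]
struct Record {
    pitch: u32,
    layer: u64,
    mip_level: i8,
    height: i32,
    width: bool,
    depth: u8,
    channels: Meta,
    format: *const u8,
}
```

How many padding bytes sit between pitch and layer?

4

Meta: dst at 0 (size 8, align 8) → ends 8; magic at 8 (size 2, align 2) → ends 10; pad 2 to align 4 for ack; ack at 12 (size 4, align 4) → ends 16; total 16 bytes, alignment 8
pitch at 0 (size 4, align 4) → ends 4
pad 4 to align 8 for layer
layer at 8 (size 8, align 8) → ends 16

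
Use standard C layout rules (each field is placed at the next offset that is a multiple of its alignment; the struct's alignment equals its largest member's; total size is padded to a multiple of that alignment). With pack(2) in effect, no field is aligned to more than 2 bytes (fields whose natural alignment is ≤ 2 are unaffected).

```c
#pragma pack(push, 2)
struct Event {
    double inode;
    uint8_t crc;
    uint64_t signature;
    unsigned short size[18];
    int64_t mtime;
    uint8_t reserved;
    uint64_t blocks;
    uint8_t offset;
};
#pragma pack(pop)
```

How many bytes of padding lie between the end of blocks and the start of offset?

inode at 0 (size 8, align 2) → ends 8
crc at 8 (size 1, align 1) → ends 9
pad 1 to align 2 for signature
signature at 10 (size 8, align 2) → ends 18
size at 18 (size 36, align 2) → ends 54
mtime at 54 (size 8, align 2) → ends 62
reserved at 62 (size 1, align 1) → ends 63
pad 1 to align 2 for blocks
blocks at 64 (size 8, align 2) → ends 72
offset at 72 (size 1, align 1) → ends 73

0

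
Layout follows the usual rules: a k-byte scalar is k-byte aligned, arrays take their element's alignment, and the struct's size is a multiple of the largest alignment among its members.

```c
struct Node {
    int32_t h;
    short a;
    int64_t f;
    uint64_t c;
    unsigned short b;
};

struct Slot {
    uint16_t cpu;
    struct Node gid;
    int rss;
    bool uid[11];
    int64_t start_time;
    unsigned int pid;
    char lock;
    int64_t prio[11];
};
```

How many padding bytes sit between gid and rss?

0

Node: h at 0 (size 4, align 4) → ends 4; a at 4 (size 2, align 2) → ends 6; pad 2 to align 8 for f; f at 8 (size 8, align 8) → ends 16; c at 16 (size 8, align 8) → ends 24; b at 24 (size 2, align 2) → ends 26; tail pad 6 to reach multiple of 8; total 32 bytes, alignment 8
cpu at 0 (size 2, align 2) → ends 2
pad 6 to align 8 for gid
gid at 8 (size 32, align 8) → ends 40
rss at 40 (size 4, align 4) → ends 44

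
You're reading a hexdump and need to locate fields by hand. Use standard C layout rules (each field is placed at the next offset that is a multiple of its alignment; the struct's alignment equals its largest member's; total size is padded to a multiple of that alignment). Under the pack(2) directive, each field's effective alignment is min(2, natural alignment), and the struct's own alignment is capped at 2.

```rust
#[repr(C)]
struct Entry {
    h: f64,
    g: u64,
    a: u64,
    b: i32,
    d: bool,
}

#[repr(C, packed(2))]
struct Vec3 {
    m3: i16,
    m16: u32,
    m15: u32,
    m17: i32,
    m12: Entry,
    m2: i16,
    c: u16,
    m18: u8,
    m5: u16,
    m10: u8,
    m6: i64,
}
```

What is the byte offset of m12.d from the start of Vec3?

42

Entry: h at 0 (size 8, align 8) → ends 8; g at 8 (size 8, align 8) → ends 16; a at 16 (size 8, align 8) → ends 24; b at 24 (size 4, align 4) → ends 28; d at 28 (size 1, align 1) → ends 29; tail pad 3 to reach multiple of 8; total 32 bytes, alignment 8
m3 at 0 (size 2, align 2) → ends 2
m16 at 2 (size 4, align 2) → ends 6
m15 at 6 (size 4, align 2) → ends 10
m17 at 10 (size 4, align 2) → ends 14
m12 at 14 (size 32, align 2) → ends 46
within Entry: d at 28
14 + 28 = 42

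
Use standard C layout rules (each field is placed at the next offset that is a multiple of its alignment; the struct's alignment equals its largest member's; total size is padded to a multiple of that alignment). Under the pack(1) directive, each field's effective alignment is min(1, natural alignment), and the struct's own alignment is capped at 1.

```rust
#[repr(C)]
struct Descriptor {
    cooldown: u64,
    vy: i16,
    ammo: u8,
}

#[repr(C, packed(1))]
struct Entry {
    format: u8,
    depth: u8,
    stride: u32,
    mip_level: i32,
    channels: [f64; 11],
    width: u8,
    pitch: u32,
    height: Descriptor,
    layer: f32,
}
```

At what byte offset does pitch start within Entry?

99

Descriptor: 0..8  cooldown  (8B, 8-aligned); 8..10  vy  (2B, 2-aligned); 10..11  ammo  (1B, 1-aligned); 11..16  -- tail padding (5B); sizeof = 16, alignof = 8
0..1  format  (1B, 1-aligned)
1..2  depth  (1B, 1-aligned)
2..6  stride  (4B, 1-aligned)
6..10  mip_level  (4B, 1-aligned)
10..98  channels  (88B, 1-aligned)
98..99  width  (1B, 1-aligned)
99..103  pitch  (4B, 1-aligned)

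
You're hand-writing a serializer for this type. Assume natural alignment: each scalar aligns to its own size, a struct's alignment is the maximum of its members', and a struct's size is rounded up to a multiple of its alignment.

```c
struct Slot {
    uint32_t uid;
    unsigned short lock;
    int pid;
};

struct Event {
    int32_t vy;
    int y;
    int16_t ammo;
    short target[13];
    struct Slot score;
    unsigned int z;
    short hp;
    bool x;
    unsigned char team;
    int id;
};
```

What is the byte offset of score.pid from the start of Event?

Slot: @0: uid [4B, align 4] → 4; @4: lock [2B, align 2] → 6; +2 pad (align 4); @8: pid [4B, align 4] → 12; size 12, align 4
@0: vy [4B, align 4] → 4
@4: y [4B, align 4] → 8
@8: ammo [2B, align 2] → 10
@10: target [26B, align 2] → 36
@36: score [12B, align 4] → 48
within Slot: pid at 8
36 + 8 = 44

44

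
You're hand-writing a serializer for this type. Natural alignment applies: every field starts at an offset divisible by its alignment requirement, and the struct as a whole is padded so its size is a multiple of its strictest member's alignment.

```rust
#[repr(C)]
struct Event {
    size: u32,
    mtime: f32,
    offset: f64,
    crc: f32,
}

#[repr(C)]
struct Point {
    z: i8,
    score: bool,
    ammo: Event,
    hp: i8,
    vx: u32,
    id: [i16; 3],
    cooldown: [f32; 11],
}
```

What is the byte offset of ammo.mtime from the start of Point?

12

Event: size at 0 (size 4, align 4) → ends 4; mtime at 4 (size 4, align 4) → ends 8; offset at 8 (size 8, align 8) → ends 16; crc at 16 (size 4, align 4) → ends 20; tail pad 4 to reach multiple of 8; total 24 bytes, alignment 8
z at 0 (size 1, align 1) → ends 1
score at 1 (size 1, align 1) → ends 2
pad 6 to align 8 for ammo
ammo at 8 (size 24, align 8) → ends 32
within Event: mtime at 4
8 + 4 = 12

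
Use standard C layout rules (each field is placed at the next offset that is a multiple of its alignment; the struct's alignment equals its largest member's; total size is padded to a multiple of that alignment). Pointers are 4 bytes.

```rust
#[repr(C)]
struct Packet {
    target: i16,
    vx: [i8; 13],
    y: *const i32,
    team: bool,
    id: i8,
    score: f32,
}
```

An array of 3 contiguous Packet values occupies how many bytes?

0..2  target  (2B, 2-aligned)
2..15  vx  (13B, 1-aligned)
15..16  -- padding (1B)
16..20  y  (4B, 4-aligned)
20..21  team  (1B, 1-aligned)
21..22  id  (1B, 1-aligned)
22..24  -- padding (2B)
24..28  score  (4B, 4-aligned)
sizeof = 28, alignof = 4
array of 3: 3 × 28 = 84

84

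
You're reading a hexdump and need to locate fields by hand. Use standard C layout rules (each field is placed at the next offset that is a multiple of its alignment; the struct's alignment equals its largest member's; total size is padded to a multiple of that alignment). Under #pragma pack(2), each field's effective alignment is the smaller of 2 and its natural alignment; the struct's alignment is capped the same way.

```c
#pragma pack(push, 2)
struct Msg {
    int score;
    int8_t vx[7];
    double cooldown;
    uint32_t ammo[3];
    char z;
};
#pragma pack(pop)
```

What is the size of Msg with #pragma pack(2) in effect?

score at 0 (size 4, align 2) → ends 4
vx at 4 (size 7, align 1) → ends 11
pad 1 to align 2 for cooldown
cooldown at 12 (size 8, align 2) → ends 20
ammo at 20 (size 12, align 2) → ends 32
z at 32 (size 1, align 1) → ends 33
tail pad 1 to reach multiple of 2
total 34 bytes, alignment 2

34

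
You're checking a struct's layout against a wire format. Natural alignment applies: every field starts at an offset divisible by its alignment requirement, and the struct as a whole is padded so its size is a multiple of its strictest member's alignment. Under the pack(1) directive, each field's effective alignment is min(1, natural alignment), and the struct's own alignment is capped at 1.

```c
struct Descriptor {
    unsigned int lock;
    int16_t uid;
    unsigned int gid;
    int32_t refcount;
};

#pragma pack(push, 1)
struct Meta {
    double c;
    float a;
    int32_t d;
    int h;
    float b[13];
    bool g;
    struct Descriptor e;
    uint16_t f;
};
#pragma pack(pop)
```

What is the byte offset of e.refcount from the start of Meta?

Descriptor: @0: lock [4B, align 4] → 4; @4: uid [2B, align 2] → 6; +2 pad (align 4); @8: gid [4B, align 4] → 12; @12: refcount [4B, align 4] → 16; size 16, align 4
@0: c [8B, align 1] → 8
@8: a [4B, align 1] → 12
@12: d [4B, align 1] → 16
@16: h [4B, align 1] → 20
@20: b [52B, align 1] → 72
@72: g [1B, align 1] → 73
@73: e [16B, align 1] → 89
within Descriptor: refcount at 12
73 + 12 = 85

85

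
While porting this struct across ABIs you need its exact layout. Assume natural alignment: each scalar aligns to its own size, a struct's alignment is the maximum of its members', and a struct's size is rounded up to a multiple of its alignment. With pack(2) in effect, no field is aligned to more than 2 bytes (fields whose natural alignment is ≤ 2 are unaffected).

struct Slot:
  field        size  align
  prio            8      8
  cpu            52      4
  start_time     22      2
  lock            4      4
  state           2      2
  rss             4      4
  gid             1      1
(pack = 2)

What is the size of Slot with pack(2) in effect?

prio at 0 (size 8, align 2) → ends 8
cpu at 8 (size 52, align 2) → ends 60
start_time at 60 (size 22, align 2) → ends 82
lock at 82 (size 4, align 2) → ends 86
state at 86 (size 2, align 2) → ends 88
rss at 88 (size 4, align 2) → ends 92
gid at 92 (size 1, align 1) → ends 93
tail pad 1 to reach multiple of 2
total 94 bytes, alignment 2

94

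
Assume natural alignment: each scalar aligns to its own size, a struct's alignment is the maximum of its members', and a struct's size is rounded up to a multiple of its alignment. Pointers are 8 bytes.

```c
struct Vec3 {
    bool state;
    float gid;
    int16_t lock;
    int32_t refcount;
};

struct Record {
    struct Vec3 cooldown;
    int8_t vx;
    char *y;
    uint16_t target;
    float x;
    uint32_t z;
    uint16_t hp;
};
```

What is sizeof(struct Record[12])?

576

Vec3: state at 0 (size 1, align 1) → ends 1; pad 3 to align 4 for gid; gid at 4 (size 4, align 4) → ends 8; lock at 8 (size 2, align 2) → ends 10; pad 2 to align 4 for refcount; refcount at 12 (size 4, align 4) → ends 16; total 16 bytes, alignment 4
cooldown at 0 (size 16, align 4) → ends 16
vx at 16 (size 1, align 1) → ends 17
pad 7 to align 8 for y
y at 24 (size 8, align 8) → ends 32
target at 32 (size 2, align 2) → ends 34
pad 2 to align 4 for x
x at 36 (size 4, align 4) → ends 40
z at 40 (size 4, align 4) → ends 44
hp at 44 (size 2, align 2) → ends 46
tail pad 2 to reach multiple of 8
total 48 bytes, alignment 8
array of 12: 12 × 48 = 576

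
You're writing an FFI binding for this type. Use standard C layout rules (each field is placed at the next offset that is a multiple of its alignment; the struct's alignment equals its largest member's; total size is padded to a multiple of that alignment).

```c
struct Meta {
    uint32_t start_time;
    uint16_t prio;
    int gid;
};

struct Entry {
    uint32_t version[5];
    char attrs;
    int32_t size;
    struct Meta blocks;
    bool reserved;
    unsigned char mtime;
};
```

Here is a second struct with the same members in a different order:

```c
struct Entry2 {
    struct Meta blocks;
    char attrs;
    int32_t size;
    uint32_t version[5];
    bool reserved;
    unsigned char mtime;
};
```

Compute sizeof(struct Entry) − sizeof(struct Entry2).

0

Meta: 0..4  start_time  (4B, 4-aligned); 4..6  prio  (2B, 2-aligned); 6..8  -- padding (2B); 8..12  gid  (4B, 4-aligned); sizeof = 12, alignof = 4
0..20  version  (20B, 4-aligned)
20..21  attrs  (1B, 1-aligned)
21..24  -- padding (3B)
24..28  size  (4B, 4-aligned)
28..40  blocks  (12B, 4-aligned)
40..41  reserved  (1B, 1-aligned)
41..42  mtime  (1B, 1-aligned)
42..44  -- tail padding (2B)
sizeof = 44, alignof = 4
— Entry2 —
0..12  blocks  (12B, 4-aligned)
12..13  attrs  (1B, 1-aligned)
13..16  -- padding (3B)
16..20  size  (4B, 4-aligned)
20..40  version  (20B, 4-aligned)
40..41  reserved  (1B, 1-aligned)
41..42  mtime  (1B, 1-aligned)
42..44  -- tail padding (2B)
sizeof = 44, alignof = 4
44 − 44 = 0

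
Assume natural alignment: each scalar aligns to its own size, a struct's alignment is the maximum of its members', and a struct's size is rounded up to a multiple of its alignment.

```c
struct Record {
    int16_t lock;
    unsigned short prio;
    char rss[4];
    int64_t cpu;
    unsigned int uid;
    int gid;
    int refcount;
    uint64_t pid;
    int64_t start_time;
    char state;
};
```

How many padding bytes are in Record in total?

lock at 0 (size 2, align 2) → ends 2
prio at 2 (size 2, align 2) → ends 4
rss at 4 (size 4, align 1) → ends 8
cpu at 8 (size 8, align 8) → ends 16
uid at 16 (size 4, align 4) → ends 20
gid at 20 (size 4, align 4) → ends 24
refcount at 24 (size 4, align 4) → ends 28
pad 4 to align 8 for pid
pid at 32 (size 8, align 8) → ends 40
start_time at 40 (size 8, align 8) → ends 48
state at 48 (size 1, align 1) → ends 49
tail pad 7 to reach multiple of 8
total 56 bytes, alignment 8
data bytes 45, size 56 → padding 11

11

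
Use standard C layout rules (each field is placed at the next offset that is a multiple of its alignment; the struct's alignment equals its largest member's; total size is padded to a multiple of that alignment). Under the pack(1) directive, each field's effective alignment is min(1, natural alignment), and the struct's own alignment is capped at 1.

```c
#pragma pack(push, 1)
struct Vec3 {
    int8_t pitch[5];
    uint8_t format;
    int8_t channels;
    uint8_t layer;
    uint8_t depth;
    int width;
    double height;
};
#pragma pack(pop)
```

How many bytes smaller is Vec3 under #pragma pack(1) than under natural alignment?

natural layout:
  pitch at 0 (size 5, align 1) → ends 5
  format at 5 (size 1, align 1) → ends 6
  channels at 6 (size 1, align 1) → ends 7
  layer at 7 (size 1, align 1) → ends 8
  depth at 8 (size 1, align 1) → ends 9
  pad 3 to align 4 for width
  width at 12 (size 4, align 4) → ends 16
  height at 16 (size 8, align 8) → ends 24
  total 24 bytes, alignment 8
packed(1) layout:
  pitch at 0 (size 5, align 1) → ends 5
  format at 5 (size 1, align 1) → ends 6
  channels at 6 (size 1, align 1) → ends 7
  layer at 7 (size 1, align 1) → ends 8
  depth at 8 (size 1, align 1) → ends 9
  width at 9 (size 4, align 1) → ends 13
  height at 13 (size 8, align 1) → ends 21
  total 21 bytes, alignment 1
24 − 21 = 3

3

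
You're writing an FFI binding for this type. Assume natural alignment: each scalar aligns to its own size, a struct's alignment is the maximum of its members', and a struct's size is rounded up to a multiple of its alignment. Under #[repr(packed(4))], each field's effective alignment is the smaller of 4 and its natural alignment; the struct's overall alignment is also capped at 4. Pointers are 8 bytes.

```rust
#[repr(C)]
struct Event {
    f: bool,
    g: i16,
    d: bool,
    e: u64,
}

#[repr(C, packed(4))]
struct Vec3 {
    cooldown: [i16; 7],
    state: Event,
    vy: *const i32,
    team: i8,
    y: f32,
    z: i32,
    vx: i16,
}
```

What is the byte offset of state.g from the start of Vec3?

18

Event: f at 0 (size 1, align 1) → ends 1; pad 1 to align 2 for g; g at 2 (size 2, align 2) → ends 4; d at 4 (size 1, align 1) → ends 5; pad 3 to align 8 for e; e at 8 (size 8, align 8) → ends 16; total 16 bytes, alignment 8
cooldown at 0 (size 14, align 2) → ends 14
pad 2 to align 4 for state
state at 16 (size 16, align 4) → ends 32
within Event: g at 2
16 + 2 = 18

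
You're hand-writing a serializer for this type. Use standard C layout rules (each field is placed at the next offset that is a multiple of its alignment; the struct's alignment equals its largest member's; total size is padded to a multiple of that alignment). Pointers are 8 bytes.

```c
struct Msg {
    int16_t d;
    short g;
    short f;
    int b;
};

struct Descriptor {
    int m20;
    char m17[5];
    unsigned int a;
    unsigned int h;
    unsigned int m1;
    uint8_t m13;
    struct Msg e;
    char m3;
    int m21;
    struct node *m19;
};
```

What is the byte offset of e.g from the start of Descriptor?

30

Msg: @0: d [2B, align 2] → 2; @2: g [2B, align 2] → 4; @4: f [2B, align 2] → 6; +2 pad (align 4); @8: b [4B, align 4] → 12; size 12, align 4
@0: m20 [4B, align 4] → 4
@4: m17 [5B, align 1] → 9
+3 pad (align 4)
@12: a [4B, align 4] → 16
@16: h [4B, align 4] → 20
@20: m1 [4B, align 4] → 24
@24: m13 [1B, align 1] → 25
+3 pad (align 4)
@28: e [12B, align 4] → 40
within Msg: g at 2
28 + 2 = 30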